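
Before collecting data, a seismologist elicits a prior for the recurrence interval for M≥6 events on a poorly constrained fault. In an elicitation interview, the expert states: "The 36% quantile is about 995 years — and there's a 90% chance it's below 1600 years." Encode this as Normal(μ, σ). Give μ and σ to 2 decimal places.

For Normal(μ,σ), the p-quantile is μ + z_p·σ. Here z_{0.36} = -0.3585, z_{0.9} = 1.282.
So 995 = μ − 0.3585σ and 1600 = μ + 1.282σ.
Subtracting: σ = (1600 − 995)/(1.282 − (-0.3585)) = 368.90.
Then μ = 995 − (-0.3585)·368.90 = 1127.24.

μ = 1127.24, σ = 368.90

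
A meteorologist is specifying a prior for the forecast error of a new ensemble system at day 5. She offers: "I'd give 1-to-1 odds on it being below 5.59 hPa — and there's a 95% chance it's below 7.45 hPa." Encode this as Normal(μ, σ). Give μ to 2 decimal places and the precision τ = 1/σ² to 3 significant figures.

μ = 5.59, τ = 0.782

For Normal(μ,σ), the p-quantile is μ + z_p·σ. Here z_{0.5} = 0, z_{0.95} = 1.645.
So 5.59 = μ + 0σ and 7.45 = μ + 1.645σ.
Subtracting: σ = (7.45 − 5.59)/(1.645 − (0)) = 1.13.
Then μ = 5.59 − (0)·1.13 = 5.59.
Precision τ = 1/σ² = 1/1.131² = 0.782.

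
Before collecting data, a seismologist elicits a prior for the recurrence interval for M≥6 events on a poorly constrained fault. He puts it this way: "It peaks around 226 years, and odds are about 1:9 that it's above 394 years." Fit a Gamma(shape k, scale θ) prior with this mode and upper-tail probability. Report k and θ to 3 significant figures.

Gamma(k,θ) with k>1 has mode (k−1)θ, so θ = 226/(k−1).
Need P(X < 394) = 0.9 with θ tied to k this way. Start at k = 2, θ = 226: P(X<394) ≈ 0.520.
Too low — raise k to concentrate. Iterating converges to k ≈ 7.14.
Then θ = 226/(7.14−1) ≈ 36.8.

k ≈ 7.14, θ ≈ 36.8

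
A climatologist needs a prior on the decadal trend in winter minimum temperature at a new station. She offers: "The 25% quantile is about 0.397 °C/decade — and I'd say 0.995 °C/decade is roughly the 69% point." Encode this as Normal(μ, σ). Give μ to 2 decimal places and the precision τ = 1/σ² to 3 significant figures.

The p-quantile of Normal(μ,σ) is μ + z_p·σ, with z_{0.25} = -0.6745 and z_{0.69} = 0.4959.
Eliminate σ: μ = (z₂·x₁ − z₁·x₂)/(z₂ − z₁) = (0.4959·0.397 − (-0.6745)·0.995)/1.17 = 0.74.
Then σ = (x₂ − x₁)/(z₂ − z₁) = (0.995 − 0.397)/1.17 = 0.51.
Precision τ = 1/σ² = 1/0.511² = 3.83.

μ = 0.74, τ = 3.83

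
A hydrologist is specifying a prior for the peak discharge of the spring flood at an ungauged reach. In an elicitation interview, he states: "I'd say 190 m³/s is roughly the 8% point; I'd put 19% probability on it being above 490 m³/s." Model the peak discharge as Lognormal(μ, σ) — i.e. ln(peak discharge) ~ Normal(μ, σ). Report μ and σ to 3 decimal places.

If T ~ Lognormal(μ,σ) then ln T ~ Normal(μ,σ), so the p-quantile of ln T is μ + z_p·σ.
ln(190) = 5.247 and ln(490) = 6.194; z_{0.08} = -1.405, z_{0.81} = 0.8779.
σ = (6.194 − 5.247)/(0.8779 − (-1.405)) = 0.415.
μ = 5.247 − (-1.405)·0.415 = 5.830.

μ ≈ 5.830, σ ≈ 0.415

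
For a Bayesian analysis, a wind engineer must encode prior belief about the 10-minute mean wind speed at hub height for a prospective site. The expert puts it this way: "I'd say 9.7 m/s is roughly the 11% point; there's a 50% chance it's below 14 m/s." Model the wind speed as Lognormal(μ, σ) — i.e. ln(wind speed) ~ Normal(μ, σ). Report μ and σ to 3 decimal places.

If T ~ Lognormal(μ,σ) then ln T ~ Normal(μ,σ), so the p-quantile of ln T is μ + z_p·σ.
ln(9.7) = 2.272 and ln(14) = 2.639; z_{0.11} = -1.227, z_{0.5} = 0.
σ = (2.639 − 2.272)/(0 − (-1.227)) = 0.299.
μ = 2.272 − (-1.227)·0.299 = 2.639.

μ ≈ 2.639, σ ≈ 0.299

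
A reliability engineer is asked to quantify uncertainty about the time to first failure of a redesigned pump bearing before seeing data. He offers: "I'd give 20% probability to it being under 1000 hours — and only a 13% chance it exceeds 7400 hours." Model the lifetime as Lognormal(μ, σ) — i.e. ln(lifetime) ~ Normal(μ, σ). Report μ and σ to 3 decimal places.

If T ~ Lognormal(μ,σ) then ln T ~ Normal(μ,σ), so the p-quantile of ln T is μ + z_p·σ.
ln(1000) = 6.908 and ln(7400) = 8.909; z_{0.2} = -0.8416, z_{0.87} = 1.126.
σ = (8.909 − 6.908)/(1.126 − (-0.8416)) = 1.017.
μ = 6.908 − (-0.8416)·1.017 = 7.764.

μ ≈ 7.764, σ ≈ 1.017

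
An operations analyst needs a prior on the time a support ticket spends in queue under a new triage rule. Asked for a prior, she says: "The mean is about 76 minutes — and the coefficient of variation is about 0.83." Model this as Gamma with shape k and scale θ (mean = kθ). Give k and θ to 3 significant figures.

k ≈ 1.45, θ ≈ 52.4

For Gamma(k, scale θ): mean = kθ, variance = kθ², so CV = 1/√k.
CV = 0.83, hence k = 1/CV² = 1.45.
Then θ = mean/k = 76/1.45 = 52.4.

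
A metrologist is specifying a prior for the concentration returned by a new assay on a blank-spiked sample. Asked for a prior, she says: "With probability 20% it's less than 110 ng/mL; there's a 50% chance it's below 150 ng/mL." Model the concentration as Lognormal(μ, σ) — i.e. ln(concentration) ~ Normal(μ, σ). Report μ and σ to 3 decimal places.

If T ~ Lognormal(μ,σ) then ln T ~ Normal(μ,σ), so the p-quantile of ln T is μ + z_p·σ.
ln(110) = 4.7 and ln(150) = 5.011; z_{0.2} = -0.8416, z_{0.5} = 0.
σ = (5.011 − 4.7)/(0 − (-0.8416)) = 0.369.
μ = 4.7 − (-0.8416)·0.369 = 5.011.

μ ≈ 5.011, σ ≈ 0.369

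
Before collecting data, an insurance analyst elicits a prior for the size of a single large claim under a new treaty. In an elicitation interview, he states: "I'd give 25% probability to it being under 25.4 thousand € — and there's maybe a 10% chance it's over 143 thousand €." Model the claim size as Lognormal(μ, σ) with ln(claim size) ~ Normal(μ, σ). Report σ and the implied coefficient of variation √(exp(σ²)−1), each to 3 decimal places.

σ ≈ 0.883, CV ≈ 1.087

If T ~ Lognormal(μ,σ) then ln T ~ Normal(μ,σ), so the p-quantile of ln T is μ + z_p·σ.
ln(25.4) = 3.235 and ln(143) = 4.963; z_{0.25} = -0.6745, z_{0.9} = 1.282.
σ = (4.963 − 3.235)/(1.282 − (-0.6745)) = 0.883.
μ = 3.235 − (-0.6745)·0.883 = 3.831.
CV = √(exp(σ²)−1) = √(exp(0.7805)−1) = 1.087.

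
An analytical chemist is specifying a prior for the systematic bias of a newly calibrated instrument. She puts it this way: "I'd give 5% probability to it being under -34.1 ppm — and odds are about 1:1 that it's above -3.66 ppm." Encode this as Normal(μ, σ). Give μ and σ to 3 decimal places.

For Normal(μ,σ), the p-quantile is μ + z_p·σ. Here z_{0.05} = -1.645, z_{0.5} = 0.
So -34.1 = μ − 1.645σ and -3.66 = μ + 0σ.
Subtracting: σ = (-3.66 − -34.1)/(0 − (-1.645)) = 18.506.
Then μ = -34.1 − (-1.645)·18.506 = -3.660.

μ = -3.660, σ = 18.506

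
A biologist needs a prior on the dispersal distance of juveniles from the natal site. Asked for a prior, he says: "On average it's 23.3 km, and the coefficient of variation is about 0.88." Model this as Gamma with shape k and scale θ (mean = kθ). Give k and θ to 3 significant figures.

For Gamma(k, scale θ): mean = kθ, variance = kθ², so CV = 1/√k.
CV = 0.88, hence k = 1/CV² = 1.29.
Then θ = mean/k = 23.3/1.29 = 18.

k ≈ 1.29, θ ≈ 18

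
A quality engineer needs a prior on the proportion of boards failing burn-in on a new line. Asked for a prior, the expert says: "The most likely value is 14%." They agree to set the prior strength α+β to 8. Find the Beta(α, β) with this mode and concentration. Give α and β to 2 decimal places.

α = 1.84, β = 6.16

For α,β > 1 the Beta mode is (α−1)/(α+β−2). With α+β = 8, the mode is (α−1)/6.
Set (α−1)/6 = 0.14 → α = 1 + 0.14·6 = 1.84.
β = 8 − α = 6.16.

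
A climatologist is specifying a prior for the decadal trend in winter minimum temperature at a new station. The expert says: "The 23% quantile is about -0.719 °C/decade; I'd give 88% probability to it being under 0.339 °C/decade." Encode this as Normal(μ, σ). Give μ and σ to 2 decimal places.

The p-quantile of Normal(μ,σ) is μ + z_p·σ, with z_{0.23} = -0.7388 and z_{0.88} = 1.175.
Eliminate σ: μ = (z₂·x₁ − z₁·x₂)/(z₂ − z₁) = (1.175·-0.719 − (-0.7388)·0.339)/1.914 = -0.31.
Then σ = (x₂ − x₁)/(z₂ − z₁) = (0.339 − -0.719)/1.914 = 0.55.

μ = -0.31, σ = 0.55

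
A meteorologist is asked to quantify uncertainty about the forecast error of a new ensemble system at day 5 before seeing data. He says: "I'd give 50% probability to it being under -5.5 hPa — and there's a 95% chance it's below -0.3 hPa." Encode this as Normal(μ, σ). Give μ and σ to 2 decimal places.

μ = -5.50, σ = 3.16

The p-quantile of Normal(μ,σ) is μ + z_p·σ, with z_{0.5} = 0 and z_{0.95} = 1.645.
Eliminate σ: μ = (z₂·x₁ − z₁·x₂)/(z₂ − z₁) = (1.645·-5.5 − (0)·-0.3)/1.645 = -5.50.
Then σ = (x₂ − x₁)/(z₂ − z₁) = (-0.3 − -5.5)/1.645 = 3.16.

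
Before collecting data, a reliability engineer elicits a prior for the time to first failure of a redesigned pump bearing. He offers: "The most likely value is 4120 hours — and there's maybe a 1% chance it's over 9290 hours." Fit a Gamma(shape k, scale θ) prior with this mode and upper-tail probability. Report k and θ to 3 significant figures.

k ≈ 8.26, θ ≈ 568

Gamma(k,θ) with k>1 has mode (k−1)θ, so θ = 4120/(k−1).
Need P(X < 9290) = 0.99 with θ tied to k this way. Start at k = 2, θ = 4120: P(X<9290) ≈ 0.659.
Too low — raise k to concentrate. Iterating converges to k ≈ 8.26.
Then θ = 4120/(8.26−1) ≈ 568.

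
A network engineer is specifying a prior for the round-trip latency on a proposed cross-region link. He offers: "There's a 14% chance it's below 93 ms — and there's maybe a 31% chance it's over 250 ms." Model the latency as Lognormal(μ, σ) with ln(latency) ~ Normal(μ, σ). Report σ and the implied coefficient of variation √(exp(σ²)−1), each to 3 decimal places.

σ ≈ 0.627, CV ≈ 0.694

If T ~ Lognormal(μ,σ) then ln T ~ Normal(μ,σ), so the p-quantile of ln T is μ + z_p·σ.
ln(93) = 4.533 and ln(250) = 5.521; z_{0.14} = -1.08, z_{0.69} = 0.4959.
σ = (5.521 − 4.533)/(0.4959 − (-1.08)) = 0.627.
μ = 4.533 − (-1.08)·0.627 = 5.210.
CV = √(exp(σ²)−1) = √(exp(0.3936)−1) = 0.694.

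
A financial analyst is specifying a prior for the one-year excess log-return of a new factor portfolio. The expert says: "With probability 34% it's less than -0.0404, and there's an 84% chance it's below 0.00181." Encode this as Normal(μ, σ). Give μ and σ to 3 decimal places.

For Normal(μ,σ), the p-quantile is μ + z_p·σ. Here z_{0.34} = -0.4125, z_{0.84} = 0.9945.
So -0.0404 = μ − 0.4125σ and 0.00181 = μ + 0.9945σ.
Subtracting: σ = (0.00181 − -0.0404)/(0.9945 − (-0.4125)) = 0.030.
Then μ = -0.0404 − (-0.4125)·0.030 = -0.028.

μ = -0.028, σ = 0.030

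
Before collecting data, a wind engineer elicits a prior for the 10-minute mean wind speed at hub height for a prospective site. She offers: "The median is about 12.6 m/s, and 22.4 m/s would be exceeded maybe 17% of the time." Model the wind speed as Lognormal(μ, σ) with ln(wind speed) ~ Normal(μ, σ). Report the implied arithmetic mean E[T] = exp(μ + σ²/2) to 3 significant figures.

E[T] ≈ 15.1 m/s

If T ~ Lognormal(μ,σ) then ln T ~ Normal(μ,σ), so the p-quantile of ln T is μ + z_p·σ.
ln(12.6) = 2.534 and ln(22.4) = 3.109; z_{0.5} = 0, z_{0.83} = 0.9542.
σ = (3.109 − 2.534)/(0.9542 − (0)) = 0.603.
μ = 2.534 − (0)·0.603 = 2.534.
E[T] = exp(μ + σ²/2) = exp(2.534 + 0.1818) = 15.1 m/s.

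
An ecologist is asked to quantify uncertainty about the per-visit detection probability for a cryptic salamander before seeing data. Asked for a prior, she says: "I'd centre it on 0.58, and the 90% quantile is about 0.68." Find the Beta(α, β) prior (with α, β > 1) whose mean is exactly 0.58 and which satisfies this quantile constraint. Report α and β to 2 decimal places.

With mean 0.58 fixed, write α = 0.58s, β = 0.42s where s = α+β.
Need P(θ < 0.68) = 0.9 under Beta(0.58s, 0.42s). Normal approximation: (q−m)/√(m(1−m)/s) ≈ z_{0.9} = 1.28, so s ≈ 0.58·0.42·(1.28)²/(0.68−0.58)² = 40.0.
At s = 40.0: P(θ<0.68) ≈ 0.903. Adjusting to match 0.9 gives s ≈ 38.92.
So α = 0.58·38.92 ≈ 22.58, β = 0.42·38.92 ≈ 16.35.

α ≈ 22.58, β ≈ 16.35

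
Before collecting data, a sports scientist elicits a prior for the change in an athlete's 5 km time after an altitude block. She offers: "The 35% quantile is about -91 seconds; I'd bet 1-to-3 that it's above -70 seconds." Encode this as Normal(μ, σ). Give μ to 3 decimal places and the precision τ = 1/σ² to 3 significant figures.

The p-quantile of Normal(μ,σ) is μ + z_p·σ, with z_{0.35} = -0.3853 and z_{0.75} = 0.6745.
Eliminate σ: μ = (z₂·x₁ − z₁·x₂)/(z₂ − z₁) = (0.6745·-91 − (-0.3853)·-70)/1.06 = -83.365.
Then σ = (x₂ − x₁)/(z₂ − z₁) = (-70 − -91)/1.06 = 19.815.
Precision τ = 1/σ² = 1/19.81² = 0.00255.

μ = -83.365, τ = 0.00255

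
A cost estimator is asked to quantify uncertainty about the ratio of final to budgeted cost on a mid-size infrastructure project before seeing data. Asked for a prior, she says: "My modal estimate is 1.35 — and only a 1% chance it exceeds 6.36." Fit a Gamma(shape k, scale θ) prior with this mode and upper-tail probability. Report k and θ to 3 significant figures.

Gamma(k,θ) with k>1 has mode (k−1)θ, so θ = 1.35/(k−1).
Need P(X < 6.36) = 0.99 with θ tied to k this way. Start at k = 2, θ = 1.35: P(X<6.36) ≈ 0.949.
Too low — raise k to concentrate. Iterating converges to k ≈ 2.66.
Then θ = 1.35/(2.66−1) ≈ 0.813.

k ≈ 2.66, θ ≈ 0.813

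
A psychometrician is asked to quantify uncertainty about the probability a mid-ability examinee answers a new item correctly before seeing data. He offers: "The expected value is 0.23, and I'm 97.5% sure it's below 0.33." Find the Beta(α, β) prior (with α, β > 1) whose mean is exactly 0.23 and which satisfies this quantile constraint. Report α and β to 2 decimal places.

With mean 0.23 fixed, write α = 0.23s, β = 0.77s where s = α+β.
Need P(θ < 0.33) = 0.975 under Beta(0.23s, 0.77s). Normal approximation: (q−m)/√(m(1−m)/s) ≈ z_{0.975} = 1.96, so s ≈ 0.23·0.77·(1.96)²/(0.33−0.23)² = 68.0.
At s = 68.0: P(θ<0.33) ≈ 0.968. Adjusting to match 0.975 gives s ≈ 76.41.
So α = 0.23·76.41 ≈ 17.57, β = 0.77·76.41 ≈ 58.83.

α ≈ 17.57, β ≈ 58.83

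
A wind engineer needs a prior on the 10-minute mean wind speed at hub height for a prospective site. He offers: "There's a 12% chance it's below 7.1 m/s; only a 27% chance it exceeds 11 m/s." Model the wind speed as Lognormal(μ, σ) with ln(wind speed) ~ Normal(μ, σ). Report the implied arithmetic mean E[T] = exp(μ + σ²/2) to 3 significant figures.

If T ~ Lognormal(μ,σ) then ln T ~ Normal(μ,σ), so the p-quantile of ln T is μ + z_p·σ.
ln(7.1) = 1.96 and ln(11) = 2.398; z_{0.12} = -1.175, z_{0.73} = 0.6128.
σ = (2.398 − 1.96)/(0.6128 − (-1.175)) = 0.245.
μ = 1.96 − (-1.175)·0.245 = 2.248.
E[T] = exp(μ + σ²/2) = exp(2.248 + 0.0300) = 9.76 m/s.

E[T] ≈ 9.76 m/s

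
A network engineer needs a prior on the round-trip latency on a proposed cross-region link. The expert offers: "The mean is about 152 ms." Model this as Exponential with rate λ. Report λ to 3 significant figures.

Exponential mean = 1/λ, so λ = 1/152.0 = 0.00658.

λ ≈ 0.00658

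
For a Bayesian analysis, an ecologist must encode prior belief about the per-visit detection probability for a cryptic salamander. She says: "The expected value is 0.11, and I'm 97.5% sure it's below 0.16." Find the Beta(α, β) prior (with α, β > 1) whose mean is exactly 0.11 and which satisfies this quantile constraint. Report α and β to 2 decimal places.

With mean 0.11 fixed, write α = 0.11s, β = 0.89s where s = α+β.
Need P(θ < 0.16) = 0.975 under Beta(0.11s, 0.89s). Normal approximation: (q−m)/√(m(1−m)/s) ≈ z_{0.975} = 1.96, so s ≈ 0.11·0.89·(1.96)²/(0.16−0.11)² = 150.4.
At s = 150.4: P(θ<0.16) ≈ 0.965. Adjusting to match 0.975 gives s ≈ 176.57.
So α = 0.11·176.57 ≈ 19.42, β = 0.89·176.57 ≈ 157.15.

α ≈ 19.42, β ≈ 157.15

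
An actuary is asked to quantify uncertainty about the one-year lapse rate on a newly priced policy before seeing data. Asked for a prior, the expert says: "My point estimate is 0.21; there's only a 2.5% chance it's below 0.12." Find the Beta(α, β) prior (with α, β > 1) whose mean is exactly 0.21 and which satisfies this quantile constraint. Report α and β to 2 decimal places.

With mean 0.21 fixed, write α = 0.21s, β = 0.79s where s = α+β.
Need P(θ < 0.12) = 0.025 under Beta(0.21s, 0.79s). Normal approximation: (q−m)/√(m(1−m)/s) ≈ z_{0.025} = -1.96, so s ≈ 0.21·0.79·(-1.96)²/(0.12−0.21)² = 78.7.
At s = 78.7: P(θ<0.12) ≈ 0.014. Adjusting to match 0.025 gives s ≈ 63.75.
So α = 0.21·63.75 ≈ 13.39, β = 0.79·63.75 ≈ 50.36.

α ≈ 13.39, β ≈ 50.36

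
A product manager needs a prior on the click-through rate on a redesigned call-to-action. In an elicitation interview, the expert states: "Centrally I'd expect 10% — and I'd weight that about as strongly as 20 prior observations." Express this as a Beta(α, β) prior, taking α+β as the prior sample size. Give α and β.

Under the effective-sample-size interpretation, Beta(α, β) has prior mean α/(α+β) and prior sample size α+β.
So α+β = 20 and α/(α+β) = 0.1, giving α = 0.1·20 = 2 and β = 20 − 2 = 18.

α = 2, β = 18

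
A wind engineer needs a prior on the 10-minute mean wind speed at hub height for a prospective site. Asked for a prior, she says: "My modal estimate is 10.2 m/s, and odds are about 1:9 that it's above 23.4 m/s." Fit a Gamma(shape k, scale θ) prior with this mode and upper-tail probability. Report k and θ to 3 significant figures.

k ≈ 3.79, θ ≈ 3.66

Gamma(k,θ) with k>1 has mode (k−1)θ, so θ = 10.2/(k−1).
Need P(X < 23.4) = 0.9 with θ tied to k this way. Start at k = 2, θ = 10.2: P(X<23.4) ≈ 0.668.
Too low — raise k to concentrate. Iterating converges to k ≈ 3.79.
Then θ = 10.2/(3.79−1) ≈ 3.66.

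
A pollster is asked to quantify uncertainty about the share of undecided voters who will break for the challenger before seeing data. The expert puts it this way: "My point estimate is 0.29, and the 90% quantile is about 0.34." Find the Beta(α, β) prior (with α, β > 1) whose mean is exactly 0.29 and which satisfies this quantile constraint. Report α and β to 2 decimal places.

With mean 0.29 fixed, write α = 0.29s, β = 0.71s where s = α+β.
Need P(θ < 0.34) = 0.9 under Beta(0.29s, 0.71s). Normal approximation: (q−m)/√(m(1−m)/s) ≈ z_{0.9} = 1.28, so s ≈ 0.29·0.71·(1.28)²/(0.34−0.29)² = 135.3.
At s = 135.3: P(θ<0.34) ≈ 0.898. Adjusting to match 0.9 gives s ≈ 138.31.
So α = 0.29·138.31 ≈ 40.11, β = 0.71·138.31 ≈ 98.20.

α ≈ 40.11, β ≈ 98.20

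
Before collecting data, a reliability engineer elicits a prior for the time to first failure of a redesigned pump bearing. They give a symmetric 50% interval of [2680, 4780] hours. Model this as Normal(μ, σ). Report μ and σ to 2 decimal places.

A symmetric 50% interval runs μ ± z·σ with z = 0.6745.
Half-width = 1050, so σ = 1050/0.6745 = 1556.73.
μ is the interval midpoint, 3730.00.

μ = 3730.00, σ = 1556.73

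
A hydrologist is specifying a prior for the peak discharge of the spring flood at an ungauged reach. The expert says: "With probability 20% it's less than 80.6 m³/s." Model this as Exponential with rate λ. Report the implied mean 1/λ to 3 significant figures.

P(T < 80.6) = 1 − e^(−λ·80.6) = 0.2, so λ = −ln(1−0.2)/80.6 = −ln(0.8)/80.6 = 0.00277.
Mean = 1/λ = 361 m³/s.

mean ≈ 361 m³/s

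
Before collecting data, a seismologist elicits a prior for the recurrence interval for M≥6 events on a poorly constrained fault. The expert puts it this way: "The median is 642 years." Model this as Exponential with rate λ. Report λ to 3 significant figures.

Exponential median = ln 2 / λ, so λ = ln 2 / 642.0 = 0.00108.

λ ≈ 0.00108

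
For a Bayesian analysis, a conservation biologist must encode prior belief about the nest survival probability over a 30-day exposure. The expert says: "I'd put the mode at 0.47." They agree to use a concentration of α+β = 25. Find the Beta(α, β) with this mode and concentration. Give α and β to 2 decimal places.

α = 11.81, β = 13.19

For α,β > 1 the Beta mode is (α−1)/(α+β−2). With α+β = 25, the mode is (α−1)/23.
Set (α−1)/23 = 0.47 → α = 1 + 0.47·23 = 11.81.
β = 25 − α = 13.19.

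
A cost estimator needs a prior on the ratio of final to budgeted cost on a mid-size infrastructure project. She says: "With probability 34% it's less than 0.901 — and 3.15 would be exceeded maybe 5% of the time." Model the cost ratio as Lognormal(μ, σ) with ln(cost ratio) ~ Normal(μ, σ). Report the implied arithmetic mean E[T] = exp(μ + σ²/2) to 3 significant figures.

E[T] ≈ 1.39

If T ~ Lognormal(μ,σ) then ln T ~ Normal(μ,σ), so the p-quantile of ln T is μ + z_p·σ.
ln(0.901) = -0.1043 and ln(3.15) = 1.147; z_{0.34} = -0.4125, z_{0.95} = 1.645.
σ = (1.147 − -0.1043)/(1.645 − (-0.4125)) = 0.608.
μ = -0.1043 − (-0.4125)·0.608 = 0.147.
E[T] = exp(μ + σ²/2) = exp(0.147 + 0.1851) = 1.39.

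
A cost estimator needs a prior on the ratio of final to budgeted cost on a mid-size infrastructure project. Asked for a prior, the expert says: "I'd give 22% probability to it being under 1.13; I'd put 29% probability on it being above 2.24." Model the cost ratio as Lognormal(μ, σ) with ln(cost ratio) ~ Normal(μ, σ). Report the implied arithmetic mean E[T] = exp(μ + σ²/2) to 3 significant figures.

If T ~ Lognormal(μ,σ) then ln T ~ Normal(μ,σ), so the p-quantile of ln T is μ + z_p·σ.
ln(1.13) = 0.1222 and ln(2.24) = 0.8065; z_{0.22} = -0.7722, z_{0.71} = 0.5534.
σ = (0.8065 − 0.1222)/(0.5534 − (-0.7722)) = 0.516.
μ = 0.1222 − (-0.7722)·0.516 = 0.521.
E[T] = exp(μ + σ²/2) = exp(0.521 + 0.1332) = 1.92.

E[T] ≈ 1.92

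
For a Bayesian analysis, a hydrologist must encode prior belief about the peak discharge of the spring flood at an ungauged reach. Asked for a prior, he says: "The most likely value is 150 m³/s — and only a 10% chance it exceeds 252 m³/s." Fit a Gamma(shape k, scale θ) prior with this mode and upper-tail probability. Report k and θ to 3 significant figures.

k ≈ 8.02, θ ≈ 21.4

Gamma(k,θ) with k>1 has mode (k−1)θ, so θ = 150/(k−1).
Need P(X < 252) = 0.9 with θ tied to k this way. Start at k = 2, θ = 150: P(X<252) ≈ 0.501.
Too low — raise k to concentrate. Iterating converges to k ≈ 8.02.
Then θ = 150/(8.02−1) ≈ 21.4.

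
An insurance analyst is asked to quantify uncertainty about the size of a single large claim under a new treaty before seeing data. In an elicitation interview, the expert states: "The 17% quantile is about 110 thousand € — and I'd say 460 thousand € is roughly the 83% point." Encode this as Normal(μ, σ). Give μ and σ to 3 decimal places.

The p-quantile of Normal(μ,σ) is μ + z_p·σ, with z_{0.17} = -0.9542 and z_{0.83} = 0.9542.
Eliminate σ: μ = (z₂·x₁ − z₁·x₂)/(z₂ − z₁) = (0.9542·110 − (-0.9542)·460)/1.908 = 285.000.
Then σ = (x₂ − x₁)/(z₂ − z₁) = (460 − 110)/1.908 = 183.406.

μ = 285.000, σ = 183.406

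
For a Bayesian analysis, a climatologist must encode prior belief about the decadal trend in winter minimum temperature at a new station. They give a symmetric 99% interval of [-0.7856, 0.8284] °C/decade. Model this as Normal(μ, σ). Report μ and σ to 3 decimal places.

μ = 0.021, σ = 0.313

A symmetric 99% interval runs μ ± z·σ with z = 2.576.
Half-width = 0.807, so σ = 0.807/2.576 = 0.313.
μ is the interval midpoint, 0.021.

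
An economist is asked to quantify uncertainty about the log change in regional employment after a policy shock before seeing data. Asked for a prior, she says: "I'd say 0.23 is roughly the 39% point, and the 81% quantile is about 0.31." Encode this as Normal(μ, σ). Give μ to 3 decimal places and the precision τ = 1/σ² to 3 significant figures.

For Normal(μ,σ), the p-quantile is μ + z_p·σ. Here z_{0.39} = -0.2793, z_{0.81} = 0.8779.
So 0.23 = μ − 0.2793σ and 0.31 = μ + 0.8779σ.
Subtracting: σ = (0.31 − 0.23)/(0.8779 − (-0.2793)) = 0.069.
Then μ = 0.23 − (-0.2793)·0.069 = 0.249.
Precision τ = 1/σ² = 1/0.06913² = 209.

μ = 0.249, τ = 209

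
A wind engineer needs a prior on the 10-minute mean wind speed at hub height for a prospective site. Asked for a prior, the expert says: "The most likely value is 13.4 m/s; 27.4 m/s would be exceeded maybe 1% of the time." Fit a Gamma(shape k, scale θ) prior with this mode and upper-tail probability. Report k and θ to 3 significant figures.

Gamma(k,θ) with k>1 has mode (k−1)θ, so θ = 13.4/(k−1).
Need P(X < 27.4) = 0.99 with θ tied to k this way. Start at k = 2, θ = 13.4: P(X<27.4) ≈ 0.606.
Too low — raise k to concentrate. Iterating converges to k ≈ 10.6.
Then θ = 13.4/(10.6−1) ≈ 1.4.

k ≈ 10.6, θ ≈ 1.4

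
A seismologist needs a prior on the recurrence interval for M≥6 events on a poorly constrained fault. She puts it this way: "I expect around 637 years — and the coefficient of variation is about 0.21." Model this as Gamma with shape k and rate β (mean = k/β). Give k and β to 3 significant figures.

k ≈ 22.7, β ≈ 0.0356

For Gamma(k, rate β): mean = k/β, variance = k/β², so CV = 1/√k.
CV = 0.21, hence k = 1/CV² = 22.7.
Then β = k/mean = 22.7/637 = 0.0356.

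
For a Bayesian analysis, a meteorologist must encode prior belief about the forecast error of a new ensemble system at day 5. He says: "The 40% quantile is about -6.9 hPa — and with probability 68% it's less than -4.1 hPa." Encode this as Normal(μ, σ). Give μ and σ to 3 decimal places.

For Normal(μ,σ), the p-quantile is μ + z_p·σ. Here z_{0.4} = -0.2533, z_{0.68} = 0.4677.
So -6.9 = μ − 0.2533σ and -4.1 = μ + 0.4677σ.
Subtracting: σ = (-4.1 − -6.9)/(0.4677 − (-0.2533)) = 3.883.
Then μ = -6.9 − (-0.2533)·3.883 = -5.916.

μ = -5.916, σ = 3.883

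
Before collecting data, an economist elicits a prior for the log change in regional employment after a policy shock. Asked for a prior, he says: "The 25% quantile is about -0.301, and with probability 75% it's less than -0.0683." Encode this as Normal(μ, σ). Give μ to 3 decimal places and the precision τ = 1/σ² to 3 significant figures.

μ = -0.185, τ = 33.6

For Normal(μ,σ), the p-quantile is μ + z_p·σ. Here z_{0.25} = -0.6745, z_{0.75} = 0.6745.
So -0.301 = μ − 0.6745σ and -0.0683 = μ + 0.6745σ.
Subtracting: σ = (-0.0683 − -0.301)/(0.6745 − (-0.6745)) = 0.173.
Then μ = -0.301 − (-0.6745)·0.173 = -0.185.
Precision τ = 1/σ² = 1/0.1725² = 33.6.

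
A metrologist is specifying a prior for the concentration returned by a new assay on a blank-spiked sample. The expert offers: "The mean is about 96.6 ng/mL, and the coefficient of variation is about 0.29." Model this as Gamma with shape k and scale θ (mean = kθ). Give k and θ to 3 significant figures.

k ≈ 11.9, θ ≈ 8.12

For Gamma(k, scale θ): mean = kθ, variance = kθ², so CV = 1/√k.
CV = 0.29, hence k = 1/CV² = 11.9.
Then θ = mean/k = 96.6/11.9 = 8.12.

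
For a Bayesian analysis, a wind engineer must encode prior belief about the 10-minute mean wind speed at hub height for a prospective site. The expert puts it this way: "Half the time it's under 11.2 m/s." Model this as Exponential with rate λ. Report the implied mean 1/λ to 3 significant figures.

mean ≈ 16.2 m/s

Exponential median = ln 2 / λ, so λ = ln 2 / 11.2 = 0.0619.
Mean = 1/λ = 16.2 m/s.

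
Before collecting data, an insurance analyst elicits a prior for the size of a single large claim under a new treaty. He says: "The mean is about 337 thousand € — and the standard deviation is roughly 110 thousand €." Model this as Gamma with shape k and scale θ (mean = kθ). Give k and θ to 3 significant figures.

For Gamma(k, scale θ): mean = kθ, variance = kθ², so CV = 1/√k.
CV = SD/mean = 110/337 = 0.3264, hence k = 1/CV² = 9.39.
Then θ = mean/k = 337/9.39 = 35.9.

k ≈ 9.39, θ ≈ 35.9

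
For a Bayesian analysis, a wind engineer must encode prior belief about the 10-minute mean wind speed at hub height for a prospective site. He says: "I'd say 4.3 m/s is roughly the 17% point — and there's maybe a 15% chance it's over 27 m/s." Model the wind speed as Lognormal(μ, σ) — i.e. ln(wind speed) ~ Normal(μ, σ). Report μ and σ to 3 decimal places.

μ ≈ 2.339, σ ≈ 0.923

If T ~ Lognormal(μ,σ) then ln T ~ Normal(μ,σ), so the p-quantile of ln T is μ + z_p·σ.
ln(4.3) = 1.459 and ln(27) = 3.296; z_{0.17} = -0.9542, z_{0.85} = 1.036.
σ = (3.296 − 1.459)/(1.036 − (-0.9542)) = 0.923.
μ = 1.459 − (-0.9542)·0.923 = 2.339.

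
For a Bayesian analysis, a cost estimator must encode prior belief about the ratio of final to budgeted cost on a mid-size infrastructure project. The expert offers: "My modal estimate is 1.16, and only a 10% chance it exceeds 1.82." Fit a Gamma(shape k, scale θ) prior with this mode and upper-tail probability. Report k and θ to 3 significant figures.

Gamma(k,θ) with k>1 has mode (k−1)θ, so θ = 1.16/(k−1).
Need P(X < 1.82) = 0.9 with θ tied to k this way. Start at k = 2, θ = 1.16: P(X<1.82) ≈ 0.465.
Too low — raise k to concentrate. Iterating converges to k ≈ 10.2.
Then θ = 1.16/(10.2−1) ≈ 0.126.

k ≈ 10.2, θ ≈ 0.126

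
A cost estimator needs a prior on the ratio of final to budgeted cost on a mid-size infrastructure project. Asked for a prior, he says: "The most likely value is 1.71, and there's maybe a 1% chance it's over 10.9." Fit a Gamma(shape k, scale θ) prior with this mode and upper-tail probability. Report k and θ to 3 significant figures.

Gamma(k,θ) with k>1 has mode (k−1)θ, so θ = 1.71/(k−1).
Need P(X < 10.9) = 0.99 with θ tied to k this way. Start at k = 2, θ = 1.71: P(X<10.9) ≈ 0.987.
Too low — raise k to concentrate. Iterating converges to k ≈ 2.06.
Then θ = 1.71/(2.06−1) ≈ 1.62.

k ≈ 2.06, θ ≈ 1.62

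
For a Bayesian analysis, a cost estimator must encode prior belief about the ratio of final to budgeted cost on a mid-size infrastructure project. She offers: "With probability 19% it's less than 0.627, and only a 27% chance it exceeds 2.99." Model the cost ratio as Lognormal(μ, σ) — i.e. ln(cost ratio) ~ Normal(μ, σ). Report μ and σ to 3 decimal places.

If T ~ Lognormal(μ,σ) then ln T ~ Normal(μ,σ), so the p-quantile of ln T is μ + z_p·σ.
ln(0.627) = -0.4668 and ln(2.99) = 1.095; z_{0.19} = -0.8779, z_{0.73} = 0.6128.
σ = (1.095 − -0.4668)/(0.6128 − (-0.8779)) = 1.048.
μ = -0.4668 − (-0.8779)·1.048 = 0.453.

μ ≈ 0.453, σ ≈ 1.048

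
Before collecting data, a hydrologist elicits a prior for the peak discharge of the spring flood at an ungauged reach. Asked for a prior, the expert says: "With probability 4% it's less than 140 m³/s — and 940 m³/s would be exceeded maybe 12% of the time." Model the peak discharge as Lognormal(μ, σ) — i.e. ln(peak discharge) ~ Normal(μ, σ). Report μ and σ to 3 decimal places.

μ ≈ 6.081, σ ≈ 0.651

If T ~ Lognormal(μ,σ) then ln T ~ Normal(μ,σ), so the p-quantile of ln T is μ + z_p·σ.
ln(140) = 4.942 and ln(940) = 6.846; z_{0.04} = -1.751, z_{0.88} = 1.175.
σ = (6.846 − 4.942)/(1.175 − (-1.751)) = 0.651.
μ = 4.942 − (-1.751)·0.651 = 6.081.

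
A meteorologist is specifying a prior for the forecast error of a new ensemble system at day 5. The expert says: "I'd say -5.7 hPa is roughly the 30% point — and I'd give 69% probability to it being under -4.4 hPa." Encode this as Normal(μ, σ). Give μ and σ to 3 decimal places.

For Normal(μ,σ), the p-quantile is μ + z_p·σ. Here z_{0.3} = -0.5244, z_{0.69} = 0.4959.
So -5.7 = μ − 0.5244σ and -4.4 = μ + 0.4959σ.
Subtracting: σ = (-4.4 − -5.7)/(0.4959 − (-0.5244)) = 1.274.
Then μ = -5.7 − (-0.5244)·1.274 = -5.032.

μ = -5.032, σ = 1.274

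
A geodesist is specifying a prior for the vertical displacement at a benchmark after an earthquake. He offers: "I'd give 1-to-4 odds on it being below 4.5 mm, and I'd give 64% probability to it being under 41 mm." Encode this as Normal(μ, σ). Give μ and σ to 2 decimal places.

μ = 30.10, σ = 30.41

The p-quantile of Normal(μ,σ) is μ + z_p·σ, with z_{0.2} = -0.8416 and z_{0.64} = 0.3585.
Eliminate σ: μ = (z₂·x₁ − z₁·x₂)/(z₂ − z₁) = (0.3585·4.5 − (-0.8416)·41)/1.2 = 30.10.
Then σ = (x₂ − x₁)/(z₂ − z₁) = (41 − 4.5)/1.2 = 30.41.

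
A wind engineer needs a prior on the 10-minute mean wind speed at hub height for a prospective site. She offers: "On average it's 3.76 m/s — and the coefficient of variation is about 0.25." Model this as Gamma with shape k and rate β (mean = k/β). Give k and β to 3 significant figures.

For Gamma(k, rate β): mean = k/β, variance = k/β², so CV = 1/√k.
CV = 0.25, hence k = 1/CV² = 16.
Then β = k/mean = 16/3.76 = 4.26.

k ≈ 16, β ≈ 4.26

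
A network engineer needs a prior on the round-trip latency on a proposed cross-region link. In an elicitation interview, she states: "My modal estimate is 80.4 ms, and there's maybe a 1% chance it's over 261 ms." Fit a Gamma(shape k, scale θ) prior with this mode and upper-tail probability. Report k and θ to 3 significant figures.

k ≈ 4.18, θ ≈ 25.2

Gamma(k,θ) with k>1 has mode (k−1)θ, so θ = 80.4/(k−1).
Need P(X < 261) = 0.99 with θ tied to k this way. Start at k = 2, θ = 80.4: P(X<261) ≈ 0.835.
Too low — raise k to concentrate. Iterating converges to k ≈ 4.18.
Then θ = 80.4/(4.18−1) ≈ 25.2.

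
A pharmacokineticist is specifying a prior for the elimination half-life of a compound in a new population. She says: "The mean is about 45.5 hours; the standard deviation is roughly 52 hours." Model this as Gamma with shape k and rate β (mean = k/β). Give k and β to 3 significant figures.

For Gamma(k, rate β): mean = k/β, variance = k/β², so CV = 1/√k.
CV = SD/mean = 52/45.5 = 1.143, hence k = 1/CV² = 0.766.
Then β = k/mean = 0.766/45.5 = 0.0168.

k ≈ 0.766, β ≈ 0.0168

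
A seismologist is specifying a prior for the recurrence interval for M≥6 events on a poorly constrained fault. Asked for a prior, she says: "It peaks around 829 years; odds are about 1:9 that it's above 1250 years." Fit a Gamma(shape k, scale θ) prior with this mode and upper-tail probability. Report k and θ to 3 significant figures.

Gamma(k,θ) with k>1 has mode (k−1)θ, so θ = 829/(k−1).
Need P(X < 1250) = 0.9 with θ tied to k this way. Start at k = 2, θ = 829: P(X<1250) ≈ 0.445.
Too low — raise k to concentrate. Iterating converges to k ≈ 12.
Then θ = 829/(12−1) ≈ 75.1.

k ≈ 12, θ ≈ 75.1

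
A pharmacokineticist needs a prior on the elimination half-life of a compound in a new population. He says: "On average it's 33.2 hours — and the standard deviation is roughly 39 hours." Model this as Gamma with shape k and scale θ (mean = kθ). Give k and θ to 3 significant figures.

For Gamma(k, scale θ): mean = kθ, variance = kθ², so CV = 1/√k.
CV = SD/mean = 39/33.2 = 1.175, hence k = 1/CV² = 0.725.
Then θ = mean/k = 33.2/0.725 = 45.8.

k ≈ 0.725, θ ≈ 45.8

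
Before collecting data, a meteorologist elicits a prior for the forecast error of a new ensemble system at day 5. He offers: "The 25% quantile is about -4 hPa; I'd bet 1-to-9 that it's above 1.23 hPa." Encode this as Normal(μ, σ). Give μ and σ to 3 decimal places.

μ = -2.197, σ = 2.674

The p-quantile of Normal(μ,σ) is μ + z_p·σ, with z_{0.25} = -0.6745 and z_{0.9} = 1.282.
Eliminate σ: μ = (z₂·x₁ − z₁·x₂)/(z₂ − z₁) = (1.282·-4 − (-0.6745)·1.23)/1.956 = -2.197.
Then σ = (x₂ − x₁)/(z₂ − z₁) = (1.23 − -4)/1.956 = 2.674.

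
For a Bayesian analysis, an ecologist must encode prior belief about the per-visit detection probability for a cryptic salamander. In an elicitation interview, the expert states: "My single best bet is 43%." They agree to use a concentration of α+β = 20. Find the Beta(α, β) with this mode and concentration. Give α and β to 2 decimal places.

For α,β > 1 the Beta mode is (α−1)/(α+β−2). With α+β = 20, the mode is (α−1)/18.
Set (α−1)/18 = 0.43 → α = 1 + 0.43·18 = 8.74.
β = 20 − α = 11.26.

α = 8.74, β = 11.26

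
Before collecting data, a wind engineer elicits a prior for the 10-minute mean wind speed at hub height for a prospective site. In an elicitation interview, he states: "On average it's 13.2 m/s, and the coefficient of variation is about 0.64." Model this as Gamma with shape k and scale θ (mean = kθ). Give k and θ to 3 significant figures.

k ≈ 2.44, θ ≈ 5.41

For Gamma(k, scale θ): mean = kθ, variance = kθ², so CV = 1/√k.
CV = 0.64, hence k = 1/CV² = 2.44.
Then θ = mean/k = 13.2/2.44 = 5.41.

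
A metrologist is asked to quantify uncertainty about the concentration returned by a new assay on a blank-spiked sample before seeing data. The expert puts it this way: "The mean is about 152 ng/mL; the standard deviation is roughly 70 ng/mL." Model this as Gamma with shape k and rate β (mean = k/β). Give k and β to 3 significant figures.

k ≈ 4.72, β ≈ 0.031

For Gamma(k, rate β): mean = k/β, variance = k/β², so CV = 1/√k.
CV = SD/mean = 70/152 = 0.4605, hence k = 1/CV² = 4.72.
Then β = k/mean = 4.72/152 = 0.031.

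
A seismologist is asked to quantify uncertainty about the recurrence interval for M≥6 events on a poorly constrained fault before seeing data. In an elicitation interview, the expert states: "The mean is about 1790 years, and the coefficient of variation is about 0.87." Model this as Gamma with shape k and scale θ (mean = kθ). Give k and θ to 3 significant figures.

k ≈ 1.32, θ ≈ 1350

For Gamma(k, scale θ): mean = kθ, variance = kθ², so CV = 1/√k.
CV = 0.87, hence k = 1/CV² = 1.32.
Then θ = mean/k = 1790/1.32 = 1350.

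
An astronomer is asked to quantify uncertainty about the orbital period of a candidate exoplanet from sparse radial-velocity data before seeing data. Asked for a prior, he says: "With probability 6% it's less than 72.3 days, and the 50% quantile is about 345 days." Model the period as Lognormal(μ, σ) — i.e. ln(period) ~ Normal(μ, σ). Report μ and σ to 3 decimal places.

If T ~ Lognormal(μ,σ) then ln T ~ Normal(μ,σ), so the p-quantile of ln T is μ + z_p·σ.
ln(72.3) = 4.281 and ln(345) = 5.844; z_{0.06} = -1.555, z_{0.5} = 0.
σ = (5.844 − 4.281)/(0 − (-1.555)) = 1.005.
μ = 4.281 − (-1.555)·1.005 = 5.844.

μ ≈ 5.844, σ ≈ 1.005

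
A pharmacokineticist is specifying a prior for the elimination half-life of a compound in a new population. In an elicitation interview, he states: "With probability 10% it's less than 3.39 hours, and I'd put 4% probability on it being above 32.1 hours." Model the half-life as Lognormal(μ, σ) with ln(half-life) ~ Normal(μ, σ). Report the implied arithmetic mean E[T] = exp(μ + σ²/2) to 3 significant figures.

E[T] ≈ 11.5 hours

If T ~ Lognormal(μ,σ) then ln T ~ Normal(μ,σ), so the p-quantile of ln T is μ + z_p·σ.
ln(3.39) = 1.221 and ln(32.1) = 3.469; z_{0.1} = -1.282, z_{0.96} = 1.751.
σ = (3.469 − 1.221)/(1.751 − (-1.282)) = 0.741.
μ = 1.221 − (-1.282)·0.741 = 2.171.
E[T] = exp(μ + σ²/2) = exp(2.171 + 0.2748) = 11.5 hours.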